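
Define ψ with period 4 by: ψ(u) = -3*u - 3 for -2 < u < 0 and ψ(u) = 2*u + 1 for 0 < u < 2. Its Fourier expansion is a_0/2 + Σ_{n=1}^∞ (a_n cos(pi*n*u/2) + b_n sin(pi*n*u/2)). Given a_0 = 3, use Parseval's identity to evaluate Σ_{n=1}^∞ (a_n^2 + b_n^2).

53/6

Parseval: a_0^2/2 + Σ_{n≥1} (a_n^2+b_n^2) = 1/2 ∫_{-2}^{2} ψ(u)^2 du = 40/3.
Subtract a_0^2/2 = 9/2: Σ (a_n^2+b_n^2) = 53/6.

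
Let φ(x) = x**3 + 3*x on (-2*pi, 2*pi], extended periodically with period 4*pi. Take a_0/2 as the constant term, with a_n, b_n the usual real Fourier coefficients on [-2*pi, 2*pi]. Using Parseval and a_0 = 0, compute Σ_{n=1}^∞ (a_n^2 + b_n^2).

Parseval: a_0^2/2 + Σ_{n≥1} (a_n^2+b_n^2) = (1/(2*pi)) ∫_{-2*pi}^{2*pi} φ(x)^2 dx = 8*pi**2*(105 + 168*pi**2 + 80*pi**4)/35.
Subtract a_0^2/2 = 0: Σ (a_n^2+b_n^2) = 8*pi**2*(105 + 168*pi**2 + 80*pi**4)/35.

8*pi**2*(105 + 168*pi**2 + 80*pi**4)/35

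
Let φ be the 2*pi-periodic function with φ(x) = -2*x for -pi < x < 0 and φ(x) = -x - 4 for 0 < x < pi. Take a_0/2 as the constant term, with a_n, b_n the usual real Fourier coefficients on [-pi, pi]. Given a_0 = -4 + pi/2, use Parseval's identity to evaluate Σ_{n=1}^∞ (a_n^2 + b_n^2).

8 + 37*pi**2/24 + 6*pi

Parseval: a_0^2/2 + Σ_{n≥1} (a_n^2+b_n^2) = 1/pi ∫_{-pi}^{pi} φ(x)^2 dx = 4*pi + 16 + 5*pi**2/3.
Subtract a_0^2/2 = (8 - pi)**2/8: Σ (a_n^2+b_n^2) = 8 + 37*pi**2/24 + 6*pi.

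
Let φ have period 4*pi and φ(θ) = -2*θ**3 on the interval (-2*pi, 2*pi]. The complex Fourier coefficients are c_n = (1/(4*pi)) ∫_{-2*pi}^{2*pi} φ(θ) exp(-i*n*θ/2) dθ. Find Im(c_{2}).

Since φ is real-valued, Im(c_{2}) = -(1/(4*pi)) ∫_{-2*pi}^{2*pi} φ(θ) sin(θ) dθ = -b_{2}/2.
φ is odd and sin(θ) is odd, so the integrand is even: ∫_{-2*pi}^{2*pi} φ(θ) sin(θ) dθ = 2∫_0^{2*pi} φ(θ) sin(θ) dθ.
Integrating by parts three times (tabular method), an antiderivative of (-2*θ**3) sin(θ) is 2*θ**3*cos(θ) - 6*θ**2*sin(θ) - 12*θ*cos(θ) + 12*sin(θ); evaluating from 0 to 2*pi: ∫_{0}^{2*pi} (-2*θ**3) sin(θ) dθ = (-24*pi + 16*pi**3) - (0) = -24*pi + 16*pi**3.
So ∫_{-2*pi}^{2*pi} φ(θ) sin(θ) dθ = -48*pi + 32*pi**3.
Hence Im(c_{2}) = (-1/(4*pi))·(-48*pi + 32*pi**3) = 12 - 8*pi**2.

12 - 8*pi**2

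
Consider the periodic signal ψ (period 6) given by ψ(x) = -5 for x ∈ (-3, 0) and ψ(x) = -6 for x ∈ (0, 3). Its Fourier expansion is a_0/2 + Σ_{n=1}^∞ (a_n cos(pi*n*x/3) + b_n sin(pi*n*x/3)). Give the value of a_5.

a_5 = 1/3 ∫_{-3}^{3} ψ(x) cos(5*pi*x/3) dx.
Split the integral at the breakpoints.
Directly, an antiderivative of (-5) cos(5*pi*x/3) is -3*sin(5*pi*x/3)/pi; evaluating from -3 to 0: ∫_{-3}^{0} (-5) cos(5*pi*x/3) dx = (0) - (0) = 0.
Directly, an antiderivative of (-6) cos(5*pi*x/3) is -18*sin(5*pi*x/3)/(5*pi); evaluating from 0 to 3: ∫_{0}^{3} (-6) cos(5*pi*x/3) dx = (0) - (0) = 0.
Summing the pieces and multiplying by (1/3) gives a_5 = 0.

0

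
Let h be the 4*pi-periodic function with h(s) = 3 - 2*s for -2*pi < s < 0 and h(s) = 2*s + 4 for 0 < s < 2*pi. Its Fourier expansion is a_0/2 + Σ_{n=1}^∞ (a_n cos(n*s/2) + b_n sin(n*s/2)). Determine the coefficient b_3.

2/(3*pi)

b_3 = (1/(2*pi)) ∫_{-2*pi}^{2*pi} h(s) sin(3*s/2) ds.
Split the integral at the breakpoints.
Integrating by parts (boundary term plus one more integral), an antiderivative of (3 - 2*s) sin(3*s/2) is 4*s*cos(3*s/2)/3 - 8*sin(3*s/2)/9 - 2*cos(3*s/2); evaluating from -2*pi to 0: ∫_{-2*pi}^{0} (3 - 2*s) sin(3*s/2) ds = (-2) - (2 + 8*pi/3) = -8*pi/3 - 4.
Integrating by parts (boundary term plus one more integral), an antiderivative of (2*s + 4) sin(3*s/2) is -4*s*cos(3*s/2)/3 + 8*sin(3*s/2)/9 - 8*cos(3*s/2)/3; evaluating from 0 to 2*pi: ∫_{0}^{2*pi} (2*s + 4) sin(3*s/2) ds = (8/3 + 8*pi/3) - (-8/3) = 16/3 + 8*pi/3.
Summing the pieces and multiplying by (1/(2*pi)) gives b_3 = 2/(3*pi).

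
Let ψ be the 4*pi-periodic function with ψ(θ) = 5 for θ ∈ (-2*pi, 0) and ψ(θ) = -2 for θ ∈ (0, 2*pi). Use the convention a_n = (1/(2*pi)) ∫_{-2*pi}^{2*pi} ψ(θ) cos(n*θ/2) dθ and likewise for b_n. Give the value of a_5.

0

a_5 = (1/(2*pi)) ∫_{-2*pi}^{2*pi} ψ(θ) cos(5*θ/2) dθ.
Split the integral at the breakpoints.
Directly, an antiderivative of (5) cos(5*θ/2) is 2*sin(5*θ/2); evaluating from -2*pi to 0: ∫_{-2*pi}^{0} (5) cos(5*θ/2) dθ = (0) - (0) = 0.
Directly, an antiderivative of (-2) cos(5*θ/2) is -4*sin(5*θ/2)/5; evaluating from 0 to 2*pi: ∫_{0}^{2*pi} (-2) cos(5*θ/2) dθ = (0) - (0) = 0.
Summing the pieces and multiplying by (1/(2*pi)) gives a_5 = 0.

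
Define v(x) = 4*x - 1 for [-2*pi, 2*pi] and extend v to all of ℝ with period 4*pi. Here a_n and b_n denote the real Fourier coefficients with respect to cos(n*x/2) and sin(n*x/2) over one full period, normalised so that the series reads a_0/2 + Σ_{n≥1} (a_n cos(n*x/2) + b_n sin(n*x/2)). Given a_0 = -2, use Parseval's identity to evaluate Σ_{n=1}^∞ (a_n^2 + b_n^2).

Parseval: a_0^2/2 + Σ_{n≥1} (a_n^2+b_n^2) = (1/(2*pi)) ∫_{-2*pi}^{2*pi} v(x)^2 dx = 2 + 128*pi**2/3.
Subtract a_0^2/2 = 2: Σ (a_n^2+b_n^2) = 128*pi**2/3.

128*pi**2/3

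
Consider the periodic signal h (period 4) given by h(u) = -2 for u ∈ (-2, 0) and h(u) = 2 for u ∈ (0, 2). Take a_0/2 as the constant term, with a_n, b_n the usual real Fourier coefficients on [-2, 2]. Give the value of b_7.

b_7 = 1/2 ∫_{-2}^{2} h(u) sin(7*pi*u/2) du.
h is odd and sin(7*pi*u/2) is odd, so the integrand is even and b_7 = ∫_0^{2} h(u) sin(7*pi*u/2) du.
Directly, an antiderivative of (2) sin(7*pi*u/2) is -4*cos(7*pi*u/2)/(7*pi); evaluating from 0 to 2: ∫_{0}^{2} (2) sin(7*pi*u/2) du = (4/(7*pi)) - (-4/(7*pi)) = 8/(7*pi).
Hence b_7 = 8/(7*pi).

8/(7*pi)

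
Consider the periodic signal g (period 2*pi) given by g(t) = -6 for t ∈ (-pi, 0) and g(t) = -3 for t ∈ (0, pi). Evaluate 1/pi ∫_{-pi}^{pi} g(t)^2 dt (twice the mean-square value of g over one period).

1/pi ∫_{-pi}^{pi} g(t)^2 dt = 1/pi · (45*pi) = 45.

45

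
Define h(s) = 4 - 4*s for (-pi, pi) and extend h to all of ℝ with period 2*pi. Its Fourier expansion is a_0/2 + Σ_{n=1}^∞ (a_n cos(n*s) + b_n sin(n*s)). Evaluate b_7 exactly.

-8/7

b_7 = 1/pi ∫_{-pi}^{pi} h(s) sin(7*s) ds.
Integrating by parts (boundary term plus one more integral), an antiderivative of (4 - 4*s) sin(7*s) is 4*s*cos(7*s)/7 - 4*sin(7*s)/49 - 4*cos(7*s)/7; evaluating from -pi to pi: ∫_{-pi}^{pi} (4 - 4*s) sin(7*s) ds = (4/7 - 4*pi/7) - (4/7 + 4*pi/7) = -8*pi/7.
Hence b_7 = (1/pi)·(-8*pi/7) = -8/7.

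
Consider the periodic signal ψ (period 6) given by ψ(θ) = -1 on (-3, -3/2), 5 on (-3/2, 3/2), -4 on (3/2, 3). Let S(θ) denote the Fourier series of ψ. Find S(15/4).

-1

θ = 15/4 differs from θ = -9/4 by 1 full period(s), and the series is 6-periodic.
ψ is continuous at θ = -9/4 with value -1, so the series converges to -1 there.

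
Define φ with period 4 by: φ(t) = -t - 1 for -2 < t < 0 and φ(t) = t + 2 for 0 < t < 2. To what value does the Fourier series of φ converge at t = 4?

1/2

t = 4 differs from t = 0 by 1 full period(s), and the series is 4-periodic.
At t = 0 the one-sided limits are φ(0^-) = -1 and φ(0^+) = 2.
By Dirichlet's theorem the series converges to their average, [(-1) + (2)]/2 = 1/2.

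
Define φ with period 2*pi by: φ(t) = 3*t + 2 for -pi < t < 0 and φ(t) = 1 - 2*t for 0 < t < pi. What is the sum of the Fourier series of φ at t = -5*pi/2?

t = -5*pi/2 differs from t = -pi/2 by -1 full period(s), and the series is 2*pi-periodic.
φ is continuous at t = -pi/2 with value 2 - 3*pi/2, so the series converges to 2 - 3*pi/2 there.

2 - 3*pi/2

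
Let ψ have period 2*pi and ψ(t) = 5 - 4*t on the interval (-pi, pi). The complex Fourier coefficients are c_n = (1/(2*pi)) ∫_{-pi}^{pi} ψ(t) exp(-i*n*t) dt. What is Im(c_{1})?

Since ψ is real-valued, Im(c_{1}) = -(1/(2*pi)) ∫_{-pi}^{pi} ψ(t) sin(t) dt = -b_{1}/2.
Integrating by parts (boundary term plus one more integral), an antiderivative of (5 - 4*t) sin(t) is 4*t*cos(t) - 4*sin(t) - 5*cos(t); evaluating from -pi to pi: ∫_{-pi}^{pi} (5 - 4*t) sin(t) dt = (5 - 4*pi) - (5 + 4*pi) = -8*pi.
Hence Im(c_{1}) = (-1/(2*pi))·(-8*pi) = 4.

4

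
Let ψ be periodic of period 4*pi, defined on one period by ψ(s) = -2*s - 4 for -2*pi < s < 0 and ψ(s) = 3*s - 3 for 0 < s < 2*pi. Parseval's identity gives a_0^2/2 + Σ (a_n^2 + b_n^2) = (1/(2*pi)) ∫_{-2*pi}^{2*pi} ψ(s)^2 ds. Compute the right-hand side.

-34*pi + 25 + 52*pi**2/3

(1/(2*pi)) ∫_{-2*pi}^{2*pi} ψ(s)^2 ds = (1/(2*pi)) · (2*pi*(-102*pi + 75 + 52*pi**2)/3) = -34*pi + 25 + 52*pi**2/3.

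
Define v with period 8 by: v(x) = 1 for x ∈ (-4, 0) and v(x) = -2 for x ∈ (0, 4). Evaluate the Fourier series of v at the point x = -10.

x = -10 differs from x = -2 by -1 full period(s), and the series is 8-periodic.
v is continuous at x = -2 with value 1, so the series converges to 1 there.

1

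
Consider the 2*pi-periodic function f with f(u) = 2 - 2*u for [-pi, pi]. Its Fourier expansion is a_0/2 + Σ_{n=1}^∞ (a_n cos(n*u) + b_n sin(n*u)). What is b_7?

-4/7

b_7 = 1/pi ∫_{-pi}^{pi} f(u) sin(7*u) du.
Integrating by parts (boundary term plus one more integral), an antiderivative of (2 - 2*u) sin(7*u) is 2*u*cos(7*u)/7 - 2*sin(7*u)/49 - 2*cos(7*u)/7; evaluating from -pi to pi: ∫_{-pi}^{pi} (2 - 2*u) sin(7*u) du = (2/7 - 2*pi/7) - (2/7 + 2*pi/7) = -4*pi/7.
Hence b_7 = (1/pi)·(-4*pi/7) = -4/7.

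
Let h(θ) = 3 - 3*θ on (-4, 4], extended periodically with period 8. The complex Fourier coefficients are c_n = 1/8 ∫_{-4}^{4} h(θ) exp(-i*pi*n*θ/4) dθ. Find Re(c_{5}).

0

Since h is real-valued, Re(c_{5}) = 1/8 ∫_{-4}^{4} h(θ) cos(5*pi*θ/4) dθ = a_{5}/2.
Integrating by parts (boundary term plus one more integral), an antiderivative of (3 - 3*θ) cos(5*pi*θ/4) is -12*θ*sin(5*pi*θ/4)/(5*pi) + 12*sin(5*pi*θ/4)/(5*pi) - 48*cos(5*pi*θ/4)/(25*pi**2); evaluating from -4 to 4: ∫_{-4}^{4} (3 - 3*θ) cos(5*pi*θ/4) dθ = (48/(25*pi**2)) - (48/(25*pi**2)) = 0.
Hence Re(c_{5}) = (1/8)·(0) = 0.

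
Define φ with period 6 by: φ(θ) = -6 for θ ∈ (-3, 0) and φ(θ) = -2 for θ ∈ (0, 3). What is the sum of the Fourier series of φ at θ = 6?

θ = 6 differs from θ = 0 by 1 full period(s), and the series is 6-periodic.
At θ = 0 the one-sided limits are φ(0^-) = -6 and φ(0^+) = -2.
By Dirichlet's theorem the series converges to their average, [(-6) + (-2)]/2 = -4.

-4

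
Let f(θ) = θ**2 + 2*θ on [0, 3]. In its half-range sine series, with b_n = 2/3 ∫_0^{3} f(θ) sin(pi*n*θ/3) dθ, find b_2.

b_2 = 2/3 ∫_0^{3} (θ**2 + 2*θ) sin(2*pi*θ/3) dθ.
Integrating by parts twice (tabular method), an antiderivative of (θ**2 + 2*θ) sin(2*pi*θ/3) is -3*θ**2*cos(2*pi*θ/3)/(2*pi) + 9*θ*sin(2*pi*θ/3)/(2*pi**2) - 3*θ*cos(2*pi*θ/3)/pi + 9*sin(2*pi*θ/3)/(2*pi**2) + 27*cos(2*pi*θ/3)/(4*pi**3); evaluating from 0 to 3: ∫_{0}^{3} (θ**2 + 2*θ) sin(2*pi*θ/3) dθ = (9*(3 - 10*pi**2)/(4*pi**3)) - (27/(4*pi**3)) = -45/(2*pi).
Hence b_2 = (2/3)·(-45/(2*pi)) = -15/pi.

-15/pi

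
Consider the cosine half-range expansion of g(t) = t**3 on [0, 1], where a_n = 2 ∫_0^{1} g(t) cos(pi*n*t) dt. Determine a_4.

a_4 = 2 ∫_0^{1} (t**3) cos(4*pi*t) dt.
Integrating by parts three times (tabular method), an antiderivative of (t**3) cos(4*pi*t) is t**3*sin(4*pi*t)/(4*pi) + 3*t**2*cos(4*pi*t)/(16*pi**2) - 3*t*sin(4*pi*t)/(32*pi**3) - 3*cos(4*pi*t)/(128*pi**4); evaluating from 0 to 1: ∫_{0}^{1} (t**3) cos(4*pi*t) dt = (3*(-1 + 8*pi**2)/(128*pi**4)) - (-3/(128*pi**4)) = 3/(16*pi**2).
Hence a_4 = 2·(3/(16*pi**2)) = 3/(8*pi**2).

3/(8*pi**2)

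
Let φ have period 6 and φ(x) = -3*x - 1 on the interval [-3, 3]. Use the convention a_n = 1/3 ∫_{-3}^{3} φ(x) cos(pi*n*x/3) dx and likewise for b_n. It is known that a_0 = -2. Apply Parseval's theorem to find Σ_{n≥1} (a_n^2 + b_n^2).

Parseval: a_0^2/2 + Σ_{n≥1} (a_n^2+b_n^2) = 1/3 ∫_{-3}^{3} φ(x)^2 dx = 56.
Subtract a_0^2/2 = 2: Σ (a_n^2+b_n^2) = 54.

54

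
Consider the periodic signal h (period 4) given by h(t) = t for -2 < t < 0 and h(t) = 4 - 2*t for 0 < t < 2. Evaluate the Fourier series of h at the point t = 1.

h is continuous at t = 1 with value 2, so the series converges to 2 there.

2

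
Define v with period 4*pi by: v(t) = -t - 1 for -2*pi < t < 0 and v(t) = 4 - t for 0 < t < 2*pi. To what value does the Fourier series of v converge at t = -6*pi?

t = -6*pi differs from t = 2*pi by -2 full period(s), and the series is 4*pi-periodic.
At t = 2*pi the one-sided limits are v(2*pi^-) = 4 - 2*pi and v(2*pi^+) = -1 + 2*pi.
By Dirichlet's theorem the series converges to their average, [(4 - 2*pi) + (-1 + 2*pi)]/2 = 3/2.

3/2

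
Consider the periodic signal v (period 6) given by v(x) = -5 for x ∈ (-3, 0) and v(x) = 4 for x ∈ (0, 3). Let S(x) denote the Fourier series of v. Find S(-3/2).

v is continuous at x = -3/2 with value -5, so the series converges to -5 there.

-5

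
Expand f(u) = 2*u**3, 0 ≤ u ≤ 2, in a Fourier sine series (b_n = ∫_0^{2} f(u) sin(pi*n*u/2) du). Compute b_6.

8*(1 - 6*pi**2)/(9*pi**3)

b_6 = ∫_0^{2} (2*u**3) sin(3*pi*u) du.
Integrating by parts three times (tabular method), an antiderivative of (2*u**3) sin(3*pi*u) is -2*u**3*cos(3*pi*u)/(3*pi) + 2*u**2*sin(3*pi*u)/(3*pi**2) + 4*u*cos(3*pi*u)/(9*pi**3) - 4*sin(3*pi*u)/(27*pi**4); evaluating from 0 to 2: ∫_{0}^{2} (2*u**3) sin(3*pi*u) du = (8*(1 - 6*pi**2)/(9*pi**3)) - (0) = 8*(1 - 6*pi**2)/(9*pi**3).
Hence b_6 = 8*(1 - 6*pi**2)/(9*pi**3).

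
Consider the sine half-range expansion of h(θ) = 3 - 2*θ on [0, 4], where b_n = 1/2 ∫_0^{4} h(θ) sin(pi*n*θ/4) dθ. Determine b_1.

-4/pi

b_1 = 1/2 ∫_0^{4} (3 - 2*θ) sin(pi*θ/4) dθ.
Integrating by parts (boundary term plus one more integral), an antiderivative of (3 - 2*θ) sin(pi*θ/4) is 8*θ*cos(pi*θ/4)/pi - 32*sin(pi*θ/4)/pi**2 - 12*cos(pi*θ/4)/pi; evaluating from 0 to 4: ∫_{0}^{4} (3 - 2*θ) sin(pi*θ/4) dθ = (-20/pi) - (-12/pi) = -8/pi.
Hence b_1 = (1/2)·(-8/pi) = -4/pi.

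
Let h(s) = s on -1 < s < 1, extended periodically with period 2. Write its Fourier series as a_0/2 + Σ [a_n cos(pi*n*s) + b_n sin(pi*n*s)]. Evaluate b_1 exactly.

2/pi

b_1 = ∫_{-1}^{1} h(s) sin(pi*s) ds.
h is odd and sin(pi*s) is odd, so the integrand is even and b_1 = 2 ∫_0^{1} h(s) sin(pi*s) ds.
Integrating by parts (boundary term plus one more integral), an antiderivative of (s) sin(pi*s) is -s*cos(pi*s)/pi + sin(pi*s)/pi**2; evaluating from 0 to 1: ∫_{0}^{1} (s) sin(pi*s) ds = (1/pi) - (0) = 1/pi.
Hence b_1 = 2·(1/pi) = 2/pi.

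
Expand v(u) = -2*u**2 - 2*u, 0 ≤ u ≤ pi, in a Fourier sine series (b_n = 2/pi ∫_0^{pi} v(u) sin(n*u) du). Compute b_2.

2 + 2*pi

b_2 = 2/pi ∫_0^{pi} (-2*u**2 - 2*u) sin(2*u) du.
Integrating by parts twice (tabular method), an antiderivative of (-2*u**2 - 2*u) sin(2*u) is u**2*cos(2*u) - u*sin(2*u) + u*cos(2*u) - sin(2*u)/2 - cos(2*u)/2; evaluating from 0 to pi: ∫_{0}^{pi} (-2*u**2 - 2*u) sin(2*u) du = (-1/2 + pi + pi**2) - (-1/2) = pi*(1 + pi).
Hence b_2 = (2/pi)·(pi*(1 + pi)) = 2 + 2*pi.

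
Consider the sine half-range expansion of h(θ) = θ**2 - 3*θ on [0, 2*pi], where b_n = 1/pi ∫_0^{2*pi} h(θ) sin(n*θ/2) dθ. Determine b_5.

b_5 = 1/pi ∫_0^{2*pi} (θ**2 - 3*θ) sin(5*θ/2) dθ.
Integrating by parts twice (tabular method), an antiderivative of (θ**2 - 3*θ) sin(5*θ/2) is -2*θ**2*cos(5*θ/2)/5 + 8*θ*sin(5*θ/2)/25 + 6*θ*cos(5*θ/2)/5 - 12*sin(5*θ/2)/25 + 16*cos(5*θ/2)/125; evaluating from 0 to 2*pi: ∫_{0}^{2*pi} (θ**2 - 3*θ) sin(5*θ/2) dθ = (-12*pi/5 - 16/125 + 8*pi**2/5) - (16/125) = -12*pi/5 - 32/125 + 8*pi**2/5.
Hence b_5 = (1/pi)·(-12*pi/5 - 32/125 + 8*pi**2/5) = 4*(-75*pi - 8 + 50*pi**2)/(125*pi).

4*(-75*pi - 8 + 50*pi**2)/(125*pi)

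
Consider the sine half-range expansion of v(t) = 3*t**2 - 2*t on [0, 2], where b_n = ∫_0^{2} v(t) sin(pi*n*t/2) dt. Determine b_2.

b_2 = ∫_0^{2} (3*t**2 - 2*t) sin(pi*t) dt.
Integrating by parts twice (tabular method), an antiderivative of (3*t**2 - 2*t) sin(pi*t) is -3*t**2*cos(pi*t)/pi + 6*t*sin(pi*t)/pi**2 + 2*t*cos(pi*t)/pi - 2*sin(pi*t)/pi**2 + 6*cos(pi*t)/pi**3; evaluating from 0 to 2: ∫_{0}^{2} (3*t**2 - 2*t) sin(pi*t) dt = (-8/pi + 6/pi**3) - (6/pi**3) = -8/pi.
Hence b_2 = -8/pi.

-8/pi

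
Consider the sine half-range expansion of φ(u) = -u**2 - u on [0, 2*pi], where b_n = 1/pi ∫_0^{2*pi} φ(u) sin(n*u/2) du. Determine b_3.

4*(-18*pi**2 - 9*pi + 8)/(27*pi)

b_3 = 1/pi ∫_0^{2*pi} (-u**2 - u) sin(3*u/2) du.
Integrating by parts twice (tabular method), an antiderivative of (-u**2 - u) sin(3*u/2) is 2*u**2*cos(3*u/2)/3 - 8*u*sin(3*u/2)/9 + 2*u*cos(3*u/2)/3 - 4*sin(3*u/2)/9 - 16*cos(3*u/2)/27; evaluating from 0 to 2*pi: ∫_{0}^{2*pi} (-u**2 - u) sin(3*u/2) du = (-8*pi**2/3 - 4*pi/3 + 16/27) - (-16/27) = -8*pi**2/3 - 4*pi/3 + 32/27.
Hence b_3 = (1/pi)·(-8*pi**2/3 - 4*pi/3 + 32/27) = 4*(-18*pi**2 - 9*pi + 8)/(27*pi).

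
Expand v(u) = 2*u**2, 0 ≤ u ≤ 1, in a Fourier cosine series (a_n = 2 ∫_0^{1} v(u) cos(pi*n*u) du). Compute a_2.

2/pi**2

a_2 = 2 ∫_0^{1} (2*u**2) cos(2*pi*u) du.
Integrating by parts twice (tabular method), an antiderivative of (2*u**2) cos(2*pi*u) is u**2*sin(2*pi*u)/pi + u*cos(2*pi*u)/pi**2 - sin(2*pi*u)/(2*pi**3); evaluating from 0 to 1: ∫_{0}^{1} (2*u**2) cos(2*pi*u) du = (pi**(-2)) - (0) = pi**(-2).
Hence a_2 = 2·(pi**(-2)) = 2/pi**2.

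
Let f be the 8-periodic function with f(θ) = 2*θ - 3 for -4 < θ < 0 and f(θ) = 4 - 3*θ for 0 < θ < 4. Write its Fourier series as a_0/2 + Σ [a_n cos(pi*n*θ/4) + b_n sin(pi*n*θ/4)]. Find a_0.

a_0 = 1/4 ∫_{-4}^{4} f(θ) dθ = 1/4 · (-36) = -9.

-9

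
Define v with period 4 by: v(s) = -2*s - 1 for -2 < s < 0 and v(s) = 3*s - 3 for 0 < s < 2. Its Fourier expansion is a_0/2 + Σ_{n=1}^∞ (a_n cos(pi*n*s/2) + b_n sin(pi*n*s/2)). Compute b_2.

-1/pi

b_2 = 1/2 ∫_{-2}^{2} v(s) sin(pi*s) ds.
Split the integral at the breakpoints.
Integrating by parts (boundary term plus one more integral), an antiderivative of (-2*s - 1) sin(pi*s) is 2*s*cos(pi*s)/pi - 2*sin(pi*s)/pi**2 + cos(pi*s)/pi; evaluating from -2 to 0: ∫_{-2}^{0} (-2*s - 1) sin(pi*s) ds = (1/pi) - (-3/pi) = 4/pi.
Integrating by parts (boundary term plus one more integral), an antiderivative of (3*s - 3) sin(pi*s) is -3*s*cos(pi*s)/pi + 3*sin(pi*s)/pi**2 + 3*cos(pi*s)/pi; evaluating from 0 to 2: ∫_{0}^{2} (3*s - 3) sin(pi*s) ds = (-3/pi) - (3/pi) = -6/pi.
Summing the pieces and multiplying by (1/2) gives b_2 = -1/pi.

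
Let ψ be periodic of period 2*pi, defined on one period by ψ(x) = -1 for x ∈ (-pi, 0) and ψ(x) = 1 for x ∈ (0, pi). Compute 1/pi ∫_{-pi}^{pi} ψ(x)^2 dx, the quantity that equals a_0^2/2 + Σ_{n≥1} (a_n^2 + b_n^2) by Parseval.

2

1/pi ∫_{-pi}^{pi} ψ(x)^2 dx = 1/pi · (2*pi) = 2.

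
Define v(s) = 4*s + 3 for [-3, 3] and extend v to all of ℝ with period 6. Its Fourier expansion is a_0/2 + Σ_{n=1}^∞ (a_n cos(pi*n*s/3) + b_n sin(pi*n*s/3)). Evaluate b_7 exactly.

24/(7*pi)

b_7 = 1/3 ∫_{-3}^{3} v(s) sin(7*pi*s/3) ds.
Integrating by parts (boundary term plus one more integral), an antiderivative of (4*s + 3) sin(7*pi*s/3) is -12*s*cos(7*pi*s/3)/(7*pi) + 36*sin(7*pi*s/3)/(49*pi**2) - 9*cos(7*pi*s/3)/(7*pi); evaluating from -3 to 3: ∫_{-3}^{3} (4*s + 3) sin(7*pi*s/3) ds = (45/(7*pi)) - (-27/(7*pi)) = 72/(7*pi).
Hence b_7 = (1/3)·(72/(7*pi)) = 24/(7*pi).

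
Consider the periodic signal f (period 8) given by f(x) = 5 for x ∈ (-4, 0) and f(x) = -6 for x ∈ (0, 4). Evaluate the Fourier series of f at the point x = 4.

At x = 4 the one-sided limits are f(4^-) = -6 and f(4^+) = 5.
By Dirichlet's theorem the series converges to their average, [(-6) + (5)]/2 = -1/2.

-1/2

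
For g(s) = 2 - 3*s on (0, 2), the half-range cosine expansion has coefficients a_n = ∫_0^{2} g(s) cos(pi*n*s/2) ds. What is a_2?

0

a_2 = ∫_0^{2} (2 - 3*s) cos(pi*s) ds.
Integrating by parts (boundary term plus one more integral), an antiderivative of (2 - 3*s) cos(pi*s) is -3*s*sin(pi*s)/pi + 2*sin(pi*s)/pi - 3*cos(pi*s)/pi**2; evaluating from 0 to 2: ∫_{0}^{2} (2 - 3*s) cos(pi*s) ds = (-3/pi**2) - (-3/pi**2) = 0.
Hence a_2 = 0.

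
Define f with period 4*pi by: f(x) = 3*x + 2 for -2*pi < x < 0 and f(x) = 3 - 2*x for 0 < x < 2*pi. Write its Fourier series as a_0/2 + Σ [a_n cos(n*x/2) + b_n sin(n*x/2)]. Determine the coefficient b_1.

2/pi + 2

b_1 = (1/(2*pi)) ∫_{-2*pi}^{2*pi} f(x) sin(x/2) dx.
Split the integral at the breakpoints.
Integrating by parts (boundary term plus one more integral), an antiderivative of (3*x + 2) sin(x/2) is -6*x*cos(x/2) + 12*sin(x/2) - 4*cos(x/2); evaluating from -2*pi to 0: ∫_{-2*pi}^{0} (3*x + 2) sin(x/2) dx = (-4) - (4 - 12*pi) = -8 + 12*pi.
Integrating by parts (boundary term plus one more integral), an antiderivative of (3 - 2*x) sin(x/2) is 4*x*cos(x/2) - 8*sin(x/2) - 6*cos(x/2); evaluating from 0 to 2*pi: ∫_{0}^{2*pi} (3 - 2*x) sin(x/2) dx = (6 - 8*pi) - (-6) = 12 - 8*pi.
Summing the pieces and multiplying by (1/(2*pi)) gives b_1 = 2/pi + 2.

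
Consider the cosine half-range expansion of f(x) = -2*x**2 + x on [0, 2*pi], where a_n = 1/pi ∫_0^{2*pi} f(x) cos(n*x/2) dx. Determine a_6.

-8/9

a_6 = 1/pi ∫_0^{2*pi} (-2*x**2 + x) cos(3*x) dx.
Integrating by parts twice (tabular method), an antiderivative of (-2*x**2 + x) cos(3*x) is -2*x**2*sin(3*x)/3 + x*sin(3*x)/3 - 4*x*cos(3*x)/9 + 4*sin(3*x)/27 + cos(3*x)/9; evaluating from 0 to 2*pi: ∫_{0}^{2*pi} (-2*x**2 + x) cos(3*x) dx = (1/9 - 8*pi/9) - (1/9) = -8*pi/9.
Hence a_6 = (1/pi)·(-8*pi/9) = -8/9.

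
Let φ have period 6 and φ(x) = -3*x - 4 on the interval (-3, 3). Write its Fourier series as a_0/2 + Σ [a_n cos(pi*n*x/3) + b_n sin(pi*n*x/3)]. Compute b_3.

b_3 = 1/3 ∫_{-3}^{3} φ(x) sin(pi*x) dx.
Integrating by parts (boundary term plus one more integral), an antiderivative of (-3*x - 4) sin(pi*x) is 3*x*cos(pi*x)/pi - 3*sin(pi*x)/pi**2 + 4*cos(pi*x)/pi; evaluating from -3 to 3: ∫_{-3}^{3} (-3*x - 4) sin(pi*x) dx = (-13/pi) - (5/pi) = -18/pi.
Hence b_3 = (1/3)·(-18/pi) = -6/pi.

-6/pi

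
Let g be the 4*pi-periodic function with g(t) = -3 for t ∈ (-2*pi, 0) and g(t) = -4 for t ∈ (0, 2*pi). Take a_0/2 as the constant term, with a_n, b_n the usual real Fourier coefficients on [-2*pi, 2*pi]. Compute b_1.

-2/pi

b_1 = (1/(2*pi)) ∫_{-2*pi}^{2*pi} g(t) sin(t/2) dt.
Split the integral at the breakpoints.
Directly, an antiderivative of (-3) sin(t/2) is 6*cos(t/2); evaluating from -2*pi to 0: ∫_{-2*pi}^{0} (-3) sin(t/2) dt = (6) - (-6) = 12.
Directly, an antiderivative of (-4) sin(t/2) is 8*cos(t/2); evaluating from 0 to 2*pi: ∫_{0}^{2*pi} (-4) sin(t/2) dt = (-8) - (8) = -16.
Summing the pieces and multiplying by (1/(2*pi)) gives b_1 = -2/pi.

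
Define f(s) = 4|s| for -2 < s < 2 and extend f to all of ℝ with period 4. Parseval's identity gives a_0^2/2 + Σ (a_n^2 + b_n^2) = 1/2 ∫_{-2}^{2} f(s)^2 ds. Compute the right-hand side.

1/2 ∫_{-2}^{2} f(s)^2 ds = 1/2 · (256/3) = 128/3.

128/3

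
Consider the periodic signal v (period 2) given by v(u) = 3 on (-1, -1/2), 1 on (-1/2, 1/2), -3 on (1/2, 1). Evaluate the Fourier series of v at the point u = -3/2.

-1

u = -3/2 differs from u = 1/2 by -1 full period(s), and the series is 2-periodic.
At u = 1/2 the one-sided limits are v(1/2^-) = 1 and v(1/2^+) = -3.
By Dirichlet's theorem the series converges to their average, [(1) + (-3)]/2 = -1.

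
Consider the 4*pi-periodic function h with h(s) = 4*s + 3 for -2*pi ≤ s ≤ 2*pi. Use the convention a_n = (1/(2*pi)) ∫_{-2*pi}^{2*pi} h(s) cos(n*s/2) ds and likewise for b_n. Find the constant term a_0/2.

a_0 = (1/(2*pi)) ∫_{-2*pi}^{2*pi} h(s) ds = (1/(2*pi)) · (12*pi) = 6.
So the constant term a_0/2 = 3.

3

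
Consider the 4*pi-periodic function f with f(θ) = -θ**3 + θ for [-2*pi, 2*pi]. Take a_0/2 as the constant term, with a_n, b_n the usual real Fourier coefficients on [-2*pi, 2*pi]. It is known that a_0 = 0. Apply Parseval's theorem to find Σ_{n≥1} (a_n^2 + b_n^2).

Parseval: a_0^2/2 + Σ_{n≥1} (a_n^2+b_n^2) = (1/(2*pi)) ∫_{-2*pi}^{2*pi} f(θ)^2 dθ = 8*pi**2*(-168*pi**2 + 35 + 240*pi**4)/105.
Subtract a_0^2/2 = 0: Σ (a_n^2+b_n^2) = 8*pi**2*(-168*pi**2 + 35 + 240*pi**4)/105.

8*pi**2*(-168*pi**2 + 35 + 240*pi**4)/105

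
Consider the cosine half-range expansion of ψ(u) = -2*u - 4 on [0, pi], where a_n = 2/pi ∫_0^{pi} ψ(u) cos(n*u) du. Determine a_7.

a_7 = 2/pi ∫_0^{pi} (-2*u - 4) cos(7*u) du.
Integrating by parts (boundary term plus one more integral), an antiderivative of (-2*u - 4) cos(7*u) is -2*u*sin(7*u)/7 - 4*sin(7*u)/7 - 2*cos(7*u)/49; evaluating from 0 to pi: ∫_{0}^{pi} (-2*u - 4) cos(7*u) du = (2/49) - (-2/49) = 4/49.
Hence a_7 = (2/pi)·(4/49) = 8/(49*pi).

8/(49*pi)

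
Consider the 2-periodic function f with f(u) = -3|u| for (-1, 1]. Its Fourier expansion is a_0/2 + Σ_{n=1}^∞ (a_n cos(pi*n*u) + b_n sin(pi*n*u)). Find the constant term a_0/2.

a_0 = ∫_{-1}^{1} f(u) du = -3.
So the constant term a_0/2 = -3/2.

-3/2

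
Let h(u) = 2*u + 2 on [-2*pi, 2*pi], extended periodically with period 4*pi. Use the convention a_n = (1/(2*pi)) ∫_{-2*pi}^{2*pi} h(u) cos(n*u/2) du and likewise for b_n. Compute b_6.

-4/3

b_6 = (1/(2*pi)) ∫_{-2*pi}^{2*pi} h(u) sin(3*u) du.
Integrating by parts (boundary term plus one more integral), an antiderivative of (2*u + 2) sin(3*u) is -2*u*cos(3*u)/3 + 2*sin(3*u)/9 - 2*cos(3*u)/3; evaluating from -2*pi to 2*pi: ∫_{-2*pi}^{2*pi} (2*u + 2) sin(3*u) du = (-4*pi/3 - 2/3) - (-2/3 + 4*pi/3) = -8*pi/3.
Hence b_6 = (1/(2*pi))·(-8*pi/3) = -4/3.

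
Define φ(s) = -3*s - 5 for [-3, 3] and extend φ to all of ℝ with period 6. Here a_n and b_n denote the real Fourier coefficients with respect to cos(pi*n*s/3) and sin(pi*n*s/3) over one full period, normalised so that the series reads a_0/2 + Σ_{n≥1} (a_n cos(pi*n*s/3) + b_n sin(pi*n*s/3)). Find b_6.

3/pi

b_6 = 1/3 ∫_{-3}^{3} φ(s) sin(2*pi*s) ds.
Integrating by parts (boundary term plus one more integral), an antiderivative of (-3*s - 5) sin(2*pi*s) is 3*s*cos(2*pi*s)/(2*pi) - 3*sin(2*pi*s)/(4*pi**2) + 5*cos(2*pi*s)/(2*pi); evaluating from -3 to 3: ∫_{-3}^{3} (-3*s - 5) sin(2*pi*s) ds = (7/pi) - (-2/pi) = 9/pi.
Hence b_6 = (1/3)·(9/pi) = 3/pi.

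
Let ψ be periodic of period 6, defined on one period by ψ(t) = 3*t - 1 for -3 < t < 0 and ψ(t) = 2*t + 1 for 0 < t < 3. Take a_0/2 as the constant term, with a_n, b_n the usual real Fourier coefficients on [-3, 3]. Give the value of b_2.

-15/(2*pi)

b_2 = 1/3 ∫_{-3}^{3} ψ(t) sin(2*pi*t/3) dt.
Split the integral at the breakpoints.
Integrating by parts (boundary term plus one more integral), an antiderivative of (3*t - 1) sin(2*pi*t/3) is -9*t*cos(2*pi*t/3)/(2*pi) + 27*sin(2*pi*t/3)/(4*pi**2) + 3*cos(2*pi*t/3)/(2*pi); evaluating from -3 to 0: ∫_{-3}^{0} (3*t - 1) sin(2*pi*t/3) dt = (3/(2*pi)) - (15/pi) = -27/(2*pi).
Integrating by parts (boundary term plus one more integral), an antiderivative of (2*t + 1) sin(2*pi*t/3) is -3*t*cos(2*pi*t/3)/pi + 9*sin(2*pi*t/3)/(2*pi**2) - 3*cos(2*pi*t/3)/(2*pi); evaluating from 0 to 3: ∫_{0}^{3} (2*t + 1) sin(2*pi*t/3) dt = (-21/(2*pi)) - (-3/(2*pi)) = -9/pi.
Summing the pieces and multiplying by (1/3) gives b_2 = -15/(2*pi).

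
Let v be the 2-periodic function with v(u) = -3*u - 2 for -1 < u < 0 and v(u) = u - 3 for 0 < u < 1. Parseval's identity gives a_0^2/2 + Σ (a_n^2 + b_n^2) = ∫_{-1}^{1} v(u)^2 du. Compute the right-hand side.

22/3

∫_{-1}^{1} v(u)^2 du = 22/3.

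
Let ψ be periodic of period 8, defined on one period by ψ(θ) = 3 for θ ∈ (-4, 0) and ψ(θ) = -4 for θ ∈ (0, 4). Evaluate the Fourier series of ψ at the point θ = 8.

θ = 8 differs from θ = 0 by 1 full period(s), and the series is 8-periodic.
At θ = 0 the one-sided limits are ψ(0^-) = 3 and ψ(0^+) = -4.
By Dirichlet's theorem the series converges to their average, [(3) + (-4)]/2 = -1/2.

-1/2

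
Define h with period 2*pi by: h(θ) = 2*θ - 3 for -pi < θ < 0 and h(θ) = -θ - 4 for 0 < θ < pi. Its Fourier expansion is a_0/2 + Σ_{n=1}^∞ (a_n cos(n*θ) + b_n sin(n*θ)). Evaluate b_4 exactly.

-1/4

b_4 = 1/pi ∫_{-pi}^{pi} h(θ) sin(4*θ) dθ.
Split the integral at the breakpoints.
Integrating by parts (boundary term plus one more integral), an antiderivative of (2*θ - 3) sin(4*θ) is -θ*cos(4*θ)/2 + sin(4*θ)/8 + 3*cos(4*θ)/4; evaluating from -pi to 0: ∫_{-pi}^{0} (2*θ - 3) sin(4*θ) dθ = (3/4) - (3/4 + pi/2) = -pi/2.
Integrating by parts (boundary term plus one more integral), an antiderivative of (-θ - 4) sin(4*θ) is θ*cos(4*θ)/4 - sin(4*θ)/16 + cos(4*θ); evaluating from 0 to pi: ∫_{0}^{pi} (-θ - 4) sin(4*θ) dθ = (pi/4 + 1) - (1) = pi/4.
Summing the pieces and multiplying by (1/pi) gives b_4 = -1/4.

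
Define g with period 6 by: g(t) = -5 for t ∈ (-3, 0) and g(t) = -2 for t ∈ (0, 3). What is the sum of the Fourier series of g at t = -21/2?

t = -21/2 differs from t = 3/2 by -2 full period(s), and the series is 6-periodic.
g is continuous at t = 3/2 with value -2, so the series converges to -2 there.

-2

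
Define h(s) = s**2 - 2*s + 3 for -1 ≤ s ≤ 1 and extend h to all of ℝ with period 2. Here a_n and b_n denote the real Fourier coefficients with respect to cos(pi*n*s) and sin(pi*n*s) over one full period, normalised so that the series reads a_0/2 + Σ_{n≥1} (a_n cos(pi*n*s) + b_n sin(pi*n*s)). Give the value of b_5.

b_5 = ∫_{-1}^{1} h(s) sin(5*pi*s) ds.
Integrating by parts twice (tabular method), an antiderivative of (s**2 - 2*s + 3) sin(5*pi*s) is -s**2*cos(5*pi*s)/(5*pi) + 2*s*sin(5*pi*s)/(25*pi**2) + 2*s*cos(5*pi*s)/(5*pi) - 2*sin(5*pi*s)/(25*pi**2) - 3*cos(5*pi*s)/(5*pi) + 2*cos(5*pi*s)/(125*pi**3); evaluating from -1 to 1: ∫_{-1}^{1} (s**2 - 2*s + 3) sin(5*pi*s) ds = (2*(-1 + 25*pi**2)/(125*pi**3)) - (2*(-1 + 75*pi**2)/(125*pi**3)) = -4/(5*pi).
Hence b_5 = -4/(5*pi).

-4/(5*pi)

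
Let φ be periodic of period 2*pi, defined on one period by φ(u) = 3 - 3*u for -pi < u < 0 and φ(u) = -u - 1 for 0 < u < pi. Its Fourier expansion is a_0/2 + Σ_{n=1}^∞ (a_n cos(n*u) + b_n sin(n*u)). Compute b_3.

b_3 = 1/pi ∫_{-pi}^{pi} φ(u) sin(3*u) du.
Split the integral at the breakpoints.
Integrating by parts (boundary term plus one more integral), an antiderivative of (3 - 3*u) sin(3*u) is u*cos(3*u) - sin(3*u)/3 - cos(3*u); evaluating from -pi to 0: ∫_{-pi}^{0} (3 - 3*u) sin(3*u) du = (-1) - (1 + pi) = -pi - 2.
Integrating by parts (boundary term plus one more integral), an antiderivative of (-u - 1) sin(3*u) is u*cos(3*u)/3 - sin(3*u)/9 + cos(3*u)/3; evaluating from 0 to pi: ∫_{0}^{pi} (-u - 1) sin(3*u) du = (-pi/3 - 1/3) - (1/3) = -pi/3 - 2/3.
Summing the pieces and multiplying by (1/pi) gives b_3 = 4*(-pi - 2)/(3*pi).

4*(-pi - 2)/(3*pi)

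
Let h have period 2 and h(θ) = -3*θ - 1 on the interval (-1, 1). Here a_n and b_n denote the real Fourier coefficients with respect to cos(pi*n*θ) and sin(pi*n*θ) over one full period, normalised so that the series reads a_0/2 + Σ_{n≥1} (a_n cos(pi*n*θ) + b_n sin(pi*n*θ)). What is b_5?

b_5 = ∫_{-1}^{1} h(θ) sin(5*pi*θ) dθ.
Integrating by parts (boundary term plus one more integral), an antiderivative of (-3*θ - 1) sin(5*pi*θ) is 3*θ*cos(5*pi*θ)/(5*pi) - 3*sin(5*pi*θ)/(25*pi**2) + cos(5*pi*θ)/(5*pi); evaluating from -1 to 1: ∫_{-1}^{1} (-3*θ - 1) sin(5*pi*θ) dθ = (-4/(5*pi)) - (2/(5*pi)) = -6/(5*pi).
Hence b_5 = -6/(5*pi).

-6/(5*pi)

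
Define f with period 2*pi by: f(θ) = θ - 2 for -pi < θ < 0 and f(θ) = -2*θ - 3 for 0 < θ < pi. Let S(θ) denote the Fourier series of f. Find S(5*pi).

θ = 5*pi differs from θ = pi by 2 full period(s), and the series is 2*pi-periodic.
At θ = pi the one-sided limits are f(pi^-) = -2*pi - 3 and f(pi^+) = -pi - 2.
By Dirichlet's theorem the series converges to their average, [(-2*pi - 3) + (-pi - 2)]/2 = -3*pi/2 - 5/2.

-3*pi/2 - 5/2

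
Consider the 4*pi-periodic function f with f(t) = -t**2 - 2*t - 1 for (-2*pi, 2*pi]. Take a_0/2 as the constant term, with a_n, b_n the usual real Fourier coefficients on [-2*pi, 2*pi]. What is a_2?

a_2 = (1/(2*pi)) ∫_{-2*pi}^{2*pi} f(t) cos(t) dt.
Integrating by parts twice (tabular method), an antiderivative of (-t**2 - 2*t - 1) cos(t) is -t**2*sin(t) - 2*t*sin(t) - 2*t*cos(t) + sin(t) - 2*cos(t); evaluating from -2*pi to 2*pi: ∫_{-2*pi}^{2*pi} (-t**2 - 2*t - 1) cos(t) dt = (-4*pi - 2) - (-2 + 4*pi) = -8*pi.
Hence a_2 = (1/(2*pi))·(-8*pi) = -4.

-4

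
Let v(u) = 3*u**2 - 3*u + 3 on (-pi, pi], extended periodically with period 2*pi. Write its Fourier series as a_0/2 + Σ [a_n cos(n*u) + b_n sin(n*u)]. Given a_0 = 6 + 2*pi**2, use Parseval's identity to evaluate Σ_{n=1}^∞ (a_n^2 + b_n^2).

Parseval: a_0^2/2 + Σ_{n≥1} (a_n^2+b_n^2) = 1/pi ∫_{-pi}^{pi} v(u)^2 du = 18 + 18*pi**2 + 18*pi**4/5.
Subtract a_0^2/2 = 2*(3 + pi**2)**2: Σ (a_n^2+b_n^2) = pi**2*(6 + 8*pi**2/5).

pi**2*(6 + 8*pi**2/5)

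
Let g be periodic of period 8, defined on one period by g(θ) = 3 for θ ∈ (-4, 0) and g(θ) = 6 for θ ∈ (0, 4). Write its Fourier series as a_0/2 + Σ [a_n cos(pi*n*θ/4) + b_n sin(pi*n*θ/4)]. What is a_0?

a_0 = 1/4 ∫_{-4}^{4} g(θ) dθ = 1/4 · (36) = 9.

9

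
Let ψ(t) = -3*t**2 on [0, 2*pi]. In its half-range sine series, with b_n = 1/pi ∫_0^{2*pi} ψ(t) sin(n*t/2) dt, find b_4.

6*pi

b_4 = 1/pi ∫_0^{2*pi} (-3*t**2) sin(2*t) dt.
Integrating by parts twice (tabular method), an antiderivative of (-3*t**2) sin(2*t) is 3*t**2*cos(2*t)/2 - 3*t*sin(2*t)/2 - 3*cos(2*t)/4; evaluating from 0 to 2*pi: ∫_{0}^{2*pi} (-3*t**2) sin(2*t) dt = (-3/4 + 6*pi**2) - (-3/4) = 6*pi**2.
Hence b_4 = (1/pi)·(6*pi**2) = 6*pi.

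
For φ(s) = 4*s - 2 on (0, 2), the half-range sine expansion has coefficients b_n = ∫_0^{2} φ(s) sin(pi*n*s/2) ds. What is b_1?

8/pi

b_1 = ∫_0^{2} (4*s - 2) sin(pi*s/2) ds.
Integrating by parts (boundary term plus one more integral), an antiderivative of (4*s - 2) sin(pi*s/2) is -8*s*cos(pi*s/2)/pi + 16*sin(pi*s/2)/pi**2 + 4*cos(pi*s/2)/pi; evaluating from 0 to 2: ∫_{0}^{2} (4*s - 2) sin(pi*s/2) ds = (12/pi) - (4/pi) = 8/pi.
Hence b_1 = 8/pi.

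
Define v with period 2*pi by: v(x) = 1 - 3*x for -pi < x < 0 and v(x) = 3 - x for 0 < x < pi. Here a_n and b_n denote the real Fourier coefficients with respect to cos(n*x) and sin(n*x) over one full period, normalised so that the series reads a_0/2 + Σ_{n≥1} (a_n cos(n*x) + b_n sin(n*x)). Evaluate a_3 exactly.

a_3 = 1/pi ∫_{-pi}^{pi} v(x) cos(3*x) dx.
Split the integral at the breakpoints.
Integrating by parts (boundary term plus one more integral), an antiderivative of (1 - 3*x) cos(3*x) is -x*sin(3*x) + sin(3*x)/3 - cos(3*x)/3; evaluating from -pi to 0: ∫_{-pi}^{0} (1 - 3*x) cos(3*x) dx = (-1/3) - (1/3) = -2/3.
Integrating by parts (boundary term plus one more integral), an antiderivative of (3 - x) cos(3*x) is -x*sin(3*x)/3 + sin(3*x) - cos(3*x)/9; evaluating from 0 to pi: ∫_{0}^{pi} (3 - x) cos(3*x) dx = (1/9) - (-1/9) = 2/9.
Summing the pieces and multiplying by (1/pi) gives a_3 = -4/(9*pi).

-4/(9*pi)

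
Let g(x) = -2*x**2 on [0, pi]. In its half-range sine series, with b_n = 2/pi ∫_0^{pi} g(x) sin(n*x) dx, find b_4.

pi

b_4 = 2/pi ∫_0^{pi} (-2*x**2) sin(4*x) dx.
Integrating by parts twice (tabular method), an antiderivative of (-2*x**2) sin(4*x) is x**2*cos(4*x)/2 - x*sin(4*x)/4 - cos(4*x)/16; evaluating from 0 to pi: ∫_{0}^{pi} (-2*x**2) sin(4*x) dx = (-1/16 + pi**2/2) - (-1/16) = pi**2/2.
Hence b_4 = (2/pi)·(pi**2/2) = pi.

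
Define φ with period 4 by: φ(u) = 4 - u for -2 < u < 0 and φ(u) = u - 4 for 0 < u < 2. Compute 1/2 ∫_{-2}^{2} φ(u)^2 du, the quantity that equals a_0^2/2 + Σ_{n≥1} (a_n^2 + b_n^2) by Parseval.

1/2 ∫_{-2}^{2} φ(u)^2 du = 1/2 · (208/3) = 104/3.

104/3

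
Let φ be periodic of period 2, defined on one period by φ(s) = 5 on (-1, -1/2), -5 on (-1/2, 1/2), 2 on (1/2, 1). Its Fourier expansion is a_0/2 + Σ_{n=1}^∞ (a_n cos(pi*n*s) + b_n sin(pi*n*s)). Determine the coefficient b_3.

b_3 = ∫_{-1}^{1} φ(s) sin(3*pi*s) ds.
Split the integral at the breakpoints.
Directly, an antiderivative of (5) sin(3*pi*s) is -5*cos(3*pi*s)/(3*pi); evaluating from -1 to -1/2: ∫_{-1}^{-1/2} (5) sin(3*pi*s) ds = (0) - (5/(3*pi)) = -5/(3*pi).
Directly, an antiderivative of (-5) sin(3*pi*s) is 5*cos(3*pi*s)/(3*pi); evaluating from -1/2 to 1/2: ∫_{-1/2}^{1/2} (-5) sin(3*pi*s) ds = (0) - (0) = 0.
Directly, an antiderivative of (2) sin(3*pi*s) is -2*cos(3*pi*s)/(3*pi); evaluating from 1/2 to 1: ∫_{1/2}^{1} (2) sin(3*pi*s) ds = (2/(3*pi)) - (0) = 2/(3*pi).
Summing the pieces gives b_3 = -1/pi.

-1/pi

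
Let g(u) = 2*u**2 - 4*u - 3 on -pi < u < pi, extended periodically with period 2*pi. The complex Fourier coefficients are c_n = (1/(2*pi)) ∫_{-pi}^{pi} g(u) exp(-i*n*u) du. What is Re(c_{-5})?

-4/25

Since g is real-valued, Re(c_{-5}) = (1/(2*pi)) ∫_{-pi}^{pi} g(u) cos(-5*u) du = a_{5}/2.
Integrating by parts twice (tabular method), an antiderivative of (2*u**2 - 4*u - 3) cos(-5*u) is 2*u**2*sin(5*u)/5 - 4*u*sin(5*u)/5 + 4*u*cos(5*u)/25 - 79*sin(5*u)/125 - 4*cos(5*u)/25; evaluating from -pi to pi: ∫_{-pi}^{pi} (2*u**2 - 4*u - 3) cos(-5*u) du = (4/25 - 4*pi/25) - (4/25 + 4*pi/25) = -8*pi/25.
Hence Re(c_{-5}) = (1/(2*pi))·(-8*pi/25) = -4/25.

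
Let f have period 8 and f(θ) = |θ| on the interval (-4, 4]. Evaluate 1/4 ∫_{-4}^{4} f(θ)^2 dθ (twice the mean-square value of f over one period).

32/3

1/4 ∫_{-4}^{4} f(θ)^2 dθ = 1/4 · (128/3) = 32/3.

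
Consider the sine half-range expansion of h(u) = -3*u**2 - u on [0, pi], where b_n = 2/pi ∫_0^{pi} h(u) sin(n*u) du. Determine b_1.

b_1 = 2/pi ∫_0^{pi} (-3*u**2 - u) sin(u) du.
Integrating by parts twice (tabular method), an antiderivative of (-3*u**2 - u) sin(u) is 3*u**2*cos(u) - 6*u*sin(u) + u*cos(u) - sin(u) - 6*cos(u); evaluating from 0 to pi: ∫_{0}^{pi} (-3*u**2 - u) sin(u) du = (-3*pi**2 - pi + 6) - (-6) = -3*pi**2 - pi + 12.
Hence b_1 = (2/pi)·(-3*pi**2 - pi + 12) = -6*pi - 2 + 24/pi.

-6*pi - 2 + 24/pi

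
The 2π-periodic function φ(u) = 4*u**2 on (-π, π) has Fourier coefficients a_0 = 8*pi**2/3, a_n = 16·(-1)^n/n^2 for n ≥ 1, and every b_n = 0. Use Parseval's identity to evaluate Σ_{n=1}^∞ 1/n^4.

Parseval: a_0^2/2 + Σ a_n^2 = (1/π) ∫_{-π}^{π} φ(u)^2 du = 32*pi**4/5.
Subtract a_0^2/2 = 32*pi**4/9: Σ a_n^2 = 128*pi**4/45.
Since a_n^2 = 256/n^4, Σ 1/n^4 = pi**4/90.

pi**4/90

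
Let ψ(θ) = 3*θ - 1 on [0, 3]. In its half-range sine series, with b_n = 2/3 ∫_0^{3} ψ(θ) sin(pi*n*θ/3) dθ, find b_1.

14/pi

b_1 = 2/3 ∫_0^{3} (3*θ - 1) sin(pi*θ/3) dθ.
Integrating by parts (boundary term plus one more integral), an antiderivative of (3*θ - 1) sin(pi*θ/3) is -9*θ*cos(pi*θ/3)/pi + 27*sin(pi*θ/3)/pi**2 + 3*cos(pi*θ/3)/pi; evaluating from 0 to 3: ∫_{0}^{3} (3*θ - 1) sin(pi*θ/3) dθ = (24/pi) - (3/pi) = 21/pi.
Hence b_1 = (2/3)·(21/pi) = 14/pi.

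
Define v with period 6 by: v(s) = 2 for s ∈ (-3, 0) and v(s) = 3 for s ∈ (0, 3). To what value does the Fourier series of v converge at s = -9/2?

3

s = -9/2 differs from s = 3/2 by -1 full period(s), and the series is 6-periodic.
v is continuous at s = 3/2 with value 3, so the series converges to 3 there.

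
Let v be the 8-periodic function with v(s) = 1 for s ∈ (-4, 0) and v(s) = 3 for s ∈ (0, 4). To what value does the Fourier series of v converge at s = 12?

s = 12 differs from s = -4 by 2 full period(s), and the series is 8-periodic.
At s = -4 the one-sided limits are v(-4^-) = 3 and v(-4^+) = 1.
By Dirichlet's theorem the series converges to their average, [(3) + (1)]/2 = 2.

2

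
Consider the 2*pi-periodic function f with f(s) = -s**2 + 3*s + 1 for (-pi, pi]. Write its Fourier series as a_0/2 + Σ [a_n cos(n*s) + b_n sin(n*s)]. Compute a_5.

4/25

a_5 = 1/pi ∫_{-pi}^{pi} f(s) cos(5*s) ds.
Integrating by parts twice (tabular method), an antiderivative of (-s**2 + 3*s + 1) cos(5*s) is -s**2*sin(5*s)/5 + 3*s*sin(5*s)/5 - 2*s*cos(5*s)/25 + 27*sin(5*s)/125 + 3*cos(5*s)/25; evaluating from -pi to pi: ∫_{-pi}^{pi} (-s**2 + 3*s + 1) cos(5*s) ds = (-3/25 + 2*pi/25) - (-2*pi/25 - 3/25) = 4*pi/25.
Hence a_5 = (1/pi)·(4*pi/25) = 4/25.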